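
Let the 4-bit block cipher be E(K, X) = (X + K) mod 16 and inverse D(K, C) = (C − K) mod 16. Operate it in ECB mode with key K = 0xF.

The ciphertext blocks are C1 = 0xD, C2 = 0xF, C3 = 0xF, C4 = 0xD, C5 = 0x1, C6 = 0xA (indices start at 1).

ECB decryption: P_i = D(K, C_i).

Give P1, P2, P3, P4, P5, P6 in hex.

P1 = 0xE, P2 = 0x0, P3 = 0x0, P4 = 0xE, P5 = 0x2, P6 = 0xB

P1: D(K, 0xD) = 0xE.
P2: D(K, 0xF) = 0x0.
P3: D(K, 0xF) = 0x0.
P4: D(K, 0xD) = 0xE.
P5: D(K, 0x1) = 0x2.
P6: D(K, 0xA) = 0xB.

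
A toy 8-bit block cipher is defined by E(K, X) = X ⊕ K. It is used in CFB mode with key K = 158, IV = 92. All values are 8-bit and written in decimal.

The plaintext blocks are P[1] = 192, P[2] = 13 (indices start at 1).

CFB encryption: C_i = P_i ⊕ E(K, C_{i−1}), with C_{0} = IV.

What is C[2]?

C[1]: E(K, 92) = 194; 192 ⊕ 194 = 2.
C[2]: E(K, 2) = 156; 13 ⊕ 156 = 145.

C[2] = 145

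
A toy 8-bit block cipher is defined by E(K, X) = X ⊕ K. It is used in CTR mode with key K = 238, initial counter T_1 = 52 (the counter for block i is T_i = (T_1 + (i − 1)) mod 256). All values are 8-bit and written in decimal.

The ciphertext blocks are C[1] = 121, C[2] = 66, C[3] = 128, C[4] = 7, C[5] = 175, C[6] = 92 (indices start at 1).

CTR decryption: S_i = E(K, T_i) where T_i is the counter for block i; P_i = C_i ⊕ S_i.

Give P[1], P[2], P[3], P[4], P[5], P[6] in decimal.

P[1]: T = 52, S = E(K, T) = 218; 121 ⊕ 218 = 163.
P[2]: T = 53, S = E(K, T) = 219; 66 ⊕ 219 = 153.
P[3]: T = 54, S = E(K, T) = 216; 128 ⊕ 216 = 88.
P[4]: T = 55, S = E(K, T) = 217; 7 ⊕ 217 = 222.
P[5]: T = 56, S = E(K, T) = 214; 175 ⊕ 214 = 121.
P[6]: T = 57, S = E(K, T) = 215; 92 ⊕ 215 = 139.

P[1] = 163, P[2] = 153, P[3] = 88, P[4] = 222, P[5] = 121, P[6] = 139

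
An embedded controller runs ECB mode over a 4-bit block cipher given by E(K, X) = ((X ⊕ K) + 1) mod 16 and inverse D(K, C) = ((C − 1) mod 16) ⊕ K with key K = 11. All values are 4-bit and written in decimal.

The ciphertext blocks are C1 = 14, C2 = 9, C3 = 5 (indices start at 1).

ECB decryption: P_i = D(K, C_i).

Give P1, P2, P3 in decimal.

P1: D(K, 14) = 6.
P2: D(K, 9) = 3.
P3: D(K, 5) = 15.

P1 = 6, P2 = 3, P3 = 15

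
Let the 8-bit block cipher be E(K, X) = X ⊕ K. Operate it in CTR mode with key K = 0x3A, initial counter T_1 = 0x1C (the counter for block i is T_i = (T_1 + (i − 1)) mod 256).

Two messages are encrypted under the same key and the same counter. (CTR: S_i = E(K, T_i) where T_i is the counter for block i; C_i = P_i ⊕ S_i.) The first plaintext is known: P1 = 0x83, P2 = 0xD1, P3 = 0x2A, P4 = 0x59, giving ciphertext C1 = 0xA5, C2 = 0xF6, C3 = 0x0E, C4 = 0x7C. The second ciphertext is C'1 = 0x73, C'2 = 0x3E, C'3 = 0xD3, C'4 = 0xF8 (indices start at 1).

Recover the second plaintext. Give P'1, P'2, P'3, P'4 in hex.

In CTR with a reused counter, both messages share the same keystream S_i, so C_i ⊕ C'_i = P_i ⊕ P'_i and thus P'_i = P_i ⊕ C_i ⊕ C'_i.
P'1: 0x83 ⊕ 0xA5 ⊕ 0x73 = 0x55.
P'2: 0xD1 ⊕ 0xF6 ⊕ 0x3E = 0x19.
P'3: 0x2A ⊕ 0x0E ⊕ 0xD3 = 0xF7.
P'4: 0x59 ⊕ 0x7C ⊕ 0xF8 = 0xDD.

P'1 = 0x55, P'2 = 0x19, P'3 = 0xF7, P'4 = 0xDD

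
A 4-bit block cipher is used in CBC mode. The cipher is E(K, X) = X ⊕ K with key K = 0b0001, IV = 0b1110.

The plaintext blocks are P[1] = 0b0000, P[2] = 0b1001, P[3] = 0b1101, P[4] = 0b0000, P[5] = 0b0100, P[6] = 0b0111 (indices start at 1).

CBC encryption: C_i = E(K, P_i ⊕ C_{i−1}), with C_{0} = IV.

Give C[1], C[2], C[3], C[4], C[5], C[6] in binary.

C[1] = 0b1111, C[2] = 0b0111, C[3] = 0b1011, C[4] = 0b1010, C[5] = 0b1111, C[6] = 0b1001

C[1]: P[1] ⊕ 0b1110 = 0b1110; E(K, 0b1110) = 0b1111.
C[2]: P[2] ⊕ 0b1111 = 0b0110; E(K, 0b0110) = 0b0111.
C[3]: P[3] ⊕ 0b0111 = 0b1010; E(K, 0b1010) = 0b1011.
C[4]: P[4] ⊕ 0b1011 = 0b1011; E(K, 0b1011) = 0b1010.
C[5]: P[5] ⊕ 0b1010 = 0b1110; E(K, 0b1110) = 0b1111.
C[6]: P[6] ⊕ 0b1111 = 0b1000; E(K, 0b1000) = 0b1001.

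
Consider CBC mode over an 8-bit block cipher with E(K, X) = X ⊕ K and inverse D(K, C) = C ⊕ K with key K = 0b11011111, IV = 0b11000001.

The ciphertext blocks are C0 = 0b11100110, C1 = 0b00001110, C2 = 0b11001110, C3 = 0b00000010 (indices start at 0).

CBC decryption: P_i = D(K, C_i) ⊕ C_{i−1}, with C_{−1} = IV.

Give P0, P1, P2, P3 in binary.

P0 = 0b11111000, P1 = 0b00110111, P2 = 0b00011111, P3 = 0b00010011

P0: D(K, 0b11100110) = 0b00111001; 0b00111001 ⊕ 0b11000001 = 0b11111000.
P1: D(K, 0b00001110) = 0b11010001; 0b11010001 ⊕ 0b11100110 = 0b00110111.
P2: D(K, 0b11001110) = 0b00010001; 0b00010001 ⊕ 0b00001110 = 0b00011111.
P3: D(K, 0b00000010) = 0b11011101; 0b11011101 ⊕ 0b11001110 = 0b00010011.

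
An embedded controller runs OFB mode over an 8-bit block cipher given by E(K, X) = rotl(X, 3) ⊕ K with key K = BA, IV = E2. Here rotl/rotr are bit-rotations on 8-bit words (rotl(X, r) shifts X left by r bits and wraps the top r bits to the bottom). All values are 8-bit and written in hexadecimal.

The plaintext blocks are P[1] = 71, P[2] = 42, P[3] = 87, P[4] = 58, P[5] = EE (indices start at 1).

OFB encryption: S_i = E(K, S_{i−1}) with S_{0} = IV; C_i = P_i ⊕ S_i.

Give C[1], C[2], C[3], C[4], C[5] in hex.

C[1]: S = E(K, E2) = AD; 71 ⊕ AD = DC.
C[2]: S = E(K, AD) = D7; 42 ⊕ D7 = 95.
C[3]: S = E(K, D7) = 04; 87 ⊕ 04 = 83.
C[4]: S = E(K, 04) = 9A; 58 ⊕ 9A = C2.
C[5]: S = E(K, 9A) = 6E; EE ⊕ 6E = 80.

C[1] = DC, C[2] = 95, C[3] = 83, C[4] = C2, C[5] = 80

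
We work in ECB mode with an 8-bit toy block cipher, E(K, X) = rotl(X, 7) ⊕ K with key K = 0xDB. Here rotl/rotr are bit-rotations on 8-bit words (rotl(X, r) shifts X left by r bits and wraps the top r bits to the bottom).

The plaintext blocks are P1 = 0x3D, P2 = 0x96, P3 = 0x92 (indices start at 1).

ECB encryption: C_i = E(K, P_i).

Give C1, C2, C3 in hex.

C1 = 0x45, C2 = 0x90, C3 = 0x92

C1: E(K, 0x3D) = 0x45.
C2: E(K, 0x96) = 0x90.
C3: E(K, 0x92) = 0x92.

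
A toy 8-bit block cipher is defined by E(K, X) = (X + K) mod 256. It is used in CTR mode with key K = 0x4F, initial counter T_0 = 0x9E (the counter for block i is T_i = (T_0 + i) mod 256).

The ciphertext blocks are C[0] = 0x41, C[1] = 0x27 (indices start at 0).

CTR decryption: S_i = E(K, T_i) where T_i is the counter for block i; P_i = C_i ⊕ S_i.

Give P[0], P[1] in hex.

P[0] = 0xAC, P[1] = 0xC9

P[0]: T = 0x9E, S = E(K, T) = 0xED; 0x41 ⊕ 0xED = 0xAC.
P[1]: T = 0x9F, S = E(K, T) = 0xEE; 0x27 ⊕ 0xEE = 0xC9.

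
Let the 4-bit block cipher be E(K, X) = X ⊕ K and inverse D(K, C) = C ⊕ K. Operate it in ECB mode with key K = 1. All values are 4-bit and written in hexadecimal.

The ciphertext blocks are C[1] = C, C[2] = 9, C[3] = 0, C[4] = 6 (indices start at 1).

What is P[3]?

ECB decryption: P_i = D(K, C_i).
P[3]: D(K, 0) = 1.

P[3] = 1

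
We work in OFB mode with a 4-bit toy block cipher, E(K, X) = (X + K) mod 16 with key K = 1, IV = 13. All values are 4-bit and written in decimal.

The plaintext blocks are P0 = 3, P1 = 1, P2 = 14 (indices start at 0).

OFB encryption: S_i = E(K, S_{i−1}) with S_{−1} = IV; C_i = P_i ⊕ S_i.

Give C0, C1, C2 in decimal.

C0 = 13, C1 = 14, C2 = 14

C0: S = E(K, 13) = 14; 3 ⊕ 14 = 13.
C1: S = E(K, 14) = 15; 1 ⊕ 15 = 14.
C2: S = E(K, 15) = 0; 14 ⊕ 0 = 14.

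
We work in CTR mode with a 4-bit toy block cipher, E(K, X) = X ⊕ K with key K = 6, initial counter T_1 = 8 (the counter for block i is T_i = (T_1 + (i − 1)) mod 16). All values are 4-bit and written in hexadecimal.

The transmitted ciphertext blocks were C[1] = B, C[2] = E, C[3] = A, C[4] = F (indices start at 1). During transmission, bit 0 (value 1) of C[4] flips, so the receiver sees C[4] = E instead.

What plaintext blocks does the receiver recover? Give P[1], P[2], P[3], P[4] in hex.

P[1] = 5, P[2] = 1, P[3] = 6, P[4] = 3

CTR decryption: S_i = E(K, T_i) where T_i is the counter for block i; P_i = C_i ⊕ S_i.
Only C[4] changed, to E. In CTR, a change in C_i flips the same bit in P_i only; the keystream is unaffected. Decrypting the received ciphertext:
P[1]: T = 8, S = E(K, T) = E; B ⊕ E = 5.
P[2]: T = 9, S = E(K, T) = F; E ⊕ F = 1.
P[3]: T = A, S = E(K, T) = C; A ⊕ C = 6.
P[4]: T = B, S = E(K, T) = D; E ⊕ D = 3.
Blocks that differ from the original plaintext: P[4].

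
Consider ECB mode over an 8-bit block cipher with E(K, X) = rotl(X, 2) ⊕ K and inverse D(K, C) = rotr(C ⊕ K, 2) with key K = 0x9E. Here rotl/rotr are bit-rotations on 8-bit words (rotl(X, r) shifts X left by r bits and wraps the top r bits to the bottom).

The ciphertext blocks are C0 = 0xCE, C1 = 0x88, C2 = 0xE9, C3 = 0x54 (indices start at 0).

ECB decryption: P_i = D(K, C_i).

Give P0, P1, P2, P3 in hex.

P0: D(K, 0xCE) = 0x14.
P1: D(K, 0x88) = 0x85.
P2: D(K, 0xE9) = 0xDD.
P3: D(K, 0x54) = 0xB2.

P0 = 0x14, P1 = 0x85, P2 = 0xDD, P3 = 0xB2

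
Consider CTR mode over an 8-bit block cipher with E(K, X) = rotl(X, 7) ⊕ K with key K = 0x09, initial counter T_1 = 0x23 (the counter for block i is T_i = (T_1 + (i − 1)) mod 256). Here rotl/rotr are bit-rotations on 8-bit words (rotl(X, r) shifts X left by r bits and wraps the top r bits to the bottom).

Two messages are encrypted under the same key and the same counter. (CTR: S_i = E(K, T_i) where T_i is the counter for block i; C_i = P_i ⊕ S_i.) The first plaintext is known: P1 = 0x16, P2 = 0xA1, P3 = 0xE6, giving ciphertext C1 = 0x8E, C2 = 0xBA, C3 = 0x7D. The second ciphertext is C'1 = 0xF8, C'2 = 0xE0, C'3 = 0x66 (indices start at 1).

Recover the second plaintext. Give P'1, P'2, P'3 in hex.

In CTR with a reused counter, both messages share the same keystream S_i, so C_i ⊕ C'_i = P_i ⊕ P'_i and thus P'_i = P_i ⊕ C_i ⊕ C'_i.
P'1: 0x16 ⊕ 0x8E ⊕ 0xF8 = 0x60.
P'2: 0xA1 ⊕ 0xBA ⊕ 0xE0 = 0xFB.
P'3: 0xE6 ⊕ 0x7D ⊕ 0x66 = 0xFD.

P'1 = 0x60, P'2 = 0xFB, P'3 = 0xFD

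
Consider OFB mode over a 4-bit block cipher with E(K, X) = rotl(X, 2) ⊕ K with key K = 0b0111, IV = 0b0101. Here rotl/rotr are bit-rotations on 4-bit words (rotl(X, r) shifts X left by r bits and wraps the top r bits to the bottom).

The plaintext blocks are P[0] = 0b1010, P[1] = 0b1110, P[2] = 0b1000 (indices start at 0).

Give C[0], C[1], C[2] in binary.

C[0] = 0b1000, C[1] = 0b0001, C[2] = 0b0000

OFB encryption: S_i = E(K, S_{i−1}) with S_{−1} = IV; C_i = P_i ⊕ S_i.
C[0]: S = E(K, 0b0101) = 0b0010; 0b1010 ⊕ 0b0010 = 0b1000.
C[1]: S = E(K, 0b0010) = 0b1111; 0b1110 ⊕ 0b1111 = 0b0001.
C[2]: S = E(K, 0b1111) = 0b1000; 0b1000 ⊕ 0b1000 = 0b0000.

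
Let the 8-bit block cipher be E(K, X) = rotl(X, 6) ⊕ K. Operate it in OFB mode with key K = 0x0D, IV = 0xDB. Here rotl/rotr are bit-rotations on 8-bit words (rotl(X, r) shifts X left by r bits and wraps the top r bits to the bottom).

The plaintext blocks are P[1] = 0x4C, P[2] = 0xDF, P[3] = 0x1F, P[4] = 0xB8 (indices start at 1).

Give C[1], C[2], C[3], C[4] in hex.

C[1] = 0xB7, C[2] = 0x2C, C[3] = 0xEE, C[4] = 0xC9

OFB encryption: S_i = E(K, S_{i−1}) with S_{0} = IV; C_i = P_i ⊕ S_i.
C[1]: S = E(K, 0xDB) = 0xFB; 0x4C ⊕ 0xFB = 0xB7.
C[2]: S = E(K, 0xFB) = 0xF3; 0xDF ⊕ 0xF3 = 0x2C.
C[3]: S = E(K, 0xF3) = 0xF1; 0x1F ⊕ 0xF1 = 0xEE.
C[4]: S = E(K, 0xF1) = 0x71; 0xB8 ⊕ 0x71 = 0xC9.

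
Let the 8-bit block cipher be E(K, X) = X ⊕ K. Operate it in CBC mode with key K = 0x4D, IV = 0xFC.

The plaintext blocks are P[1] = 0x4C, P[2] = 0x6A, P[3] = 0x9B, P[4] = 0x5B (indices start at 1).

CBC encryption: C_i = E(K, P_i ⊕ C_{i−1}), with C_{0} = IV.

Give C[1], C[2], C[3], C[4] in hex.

C[1] = 0xFD, C[2] = 0xDA, C[3] = 0x0C, C[4] = 0x1A

C[1]: P[1] ⊕ 0xFC = 0xB0; E(K, 0xB0) = 0xFD.
C[2]: P[2] ⊕ 0xFD = 0x97; E(K, 0x97) = 0xDA.
C[3]: P[3] ⊕ 0xDA = 0x41; E(K, 0x41) = 0x0C.
C[4]: P[4] ⊕ 0x0C = 0x57; E(K, 0x57) = 0x1A.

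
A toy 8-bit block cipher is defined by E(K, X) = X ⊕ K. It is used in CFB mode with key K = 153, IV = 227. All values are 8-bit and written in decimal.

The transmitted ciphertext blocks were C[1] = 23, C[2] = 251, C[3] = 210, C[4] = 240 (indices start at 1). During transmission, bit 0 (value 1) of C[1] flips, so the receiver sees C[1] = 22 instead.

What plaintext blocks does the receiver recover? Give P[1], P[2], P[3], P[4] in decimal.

P[1] = 108, P[2] = 116, P[3] = 176, P[4] = 187

CFB decryption: P_i = C_i ⊕ E(K, C_{i−1}), with C_{0} = IV.
Only C[1] changed, to 22. In CFB, a change in C_i flips the same bit in P_i and garbles P_{i+1}. Decrypting the received ciphertext:
P[1]: E(K, 227) = 122; 22 ⊕ 122 = 108.
P[2]: E(K, 22) = 143; 251 ⊕ 143 = 116.
P[3]: E(K, 251) = 98; 210 ⊕ 98 = 176.
P[4]: E(K, 210) = 75; 240 ⊕ 75 = 187.
Blocks that differ from the original plaintext: P[1], P[2].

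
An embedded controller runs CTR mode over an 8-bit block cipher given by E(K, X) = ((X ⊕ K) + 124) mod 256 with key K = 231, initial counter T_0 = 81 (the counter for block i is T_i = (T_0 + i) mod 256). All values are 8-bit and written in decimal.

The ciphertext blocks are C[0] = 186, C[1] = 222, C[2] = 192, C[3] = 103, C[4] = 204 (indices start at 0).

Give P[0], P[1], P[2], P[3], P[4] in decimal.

CTR decryption: S_i = E(K, T_i) where T_i is the counter for block i; P_i = C_i ⊕ S_i.
P[0]: T = 81, S = E(K, T) = 50; 186 ⊕ 50 = 136.
P[1]: T = 82, S = E(K, T) = 49; 222 ⊕ 49 = 239.
P[2]: T = 83, S = E(K, T) = 48; 192 ⊕ 48 = 240.
P[3]: T = 84, S = E(K, T) = 47; 103 ⊕ 47 = 72.
P[4]: T = 85, S = E(K, T) = 46; 204 ⊕ 46 = 226.

P[0] = 136, P[1] = 239, P[2] = 240, P[3] = 72, P[4] = 226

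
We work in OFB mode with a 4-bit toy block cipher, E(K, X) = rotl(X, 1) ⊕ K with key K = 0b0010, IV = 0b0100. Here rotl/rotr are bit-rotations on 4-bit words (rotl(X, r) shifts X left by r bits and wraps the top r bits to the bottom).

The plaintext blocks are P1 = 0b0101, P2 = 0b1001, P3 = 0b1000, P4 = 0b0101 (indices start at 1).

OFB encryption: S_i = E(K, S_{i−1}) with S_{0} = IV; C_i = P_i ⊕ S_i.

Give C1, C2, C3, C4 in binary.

C1: S = E(K, 0b0100) = 0b1010; 0b0101 ⊕ 0b1010 = 0b1111.
C2: S = E(K, 0b1010) = 0b0111; 0b1001 ⊕ 0b0111 = 0b1110.
C3: S = E(K, 0b0111) = 0b1100; 0b1000 ⊕ 0b1100 = 0b0100.
C4: S = E(K, 0b1100) = 0b1011; 0b0101 ⊕ 0b1011 = 0b1110.

C1 = 0b1111, C2 = 0b1110, C3 = 0b0100, C4 = 0b1110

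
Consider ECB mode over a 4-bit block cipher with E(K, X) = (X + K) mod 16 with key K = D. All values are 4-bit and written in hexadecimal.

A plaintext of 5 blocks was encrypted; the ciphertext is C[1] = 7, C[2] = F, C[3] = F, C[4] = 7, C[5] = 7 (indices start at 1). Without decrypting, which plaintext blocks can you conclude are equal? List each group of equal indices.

P[1] = P[4] = P[5]; P[2] = P[3]

ECB encrypts each block independently with the same key, so equal ciphertext blocks imply equal plaintext blocks.
C[1] = C[4] = C[5] = 7, so P[1] = P[4] = P[5].
C[2] = C[3] = F, so P[2] = P[3].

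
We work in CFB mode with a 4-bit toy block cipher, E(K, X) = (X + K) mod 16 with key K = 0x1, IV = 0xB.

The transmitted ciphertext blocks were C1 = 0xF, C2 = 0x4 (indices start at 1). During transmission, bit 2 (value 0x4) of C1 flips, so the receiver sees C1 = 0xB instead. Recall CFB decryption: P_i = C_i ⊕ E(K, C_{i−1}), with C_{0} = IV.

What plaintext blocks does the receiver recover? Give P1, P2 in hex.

P1 = 0x7, P2 = 0x8

Only C1 changed, to 0xB. In CFB, a change in C_i flips the same bit in P_i and garbles P_{i+1}. Decrypting the received ciphertext:
P1: E(K, 0xB) = 0xC; 0xB ⊕ 0xC = 0x7.
P2: E(K, 0xB) = 0xC; 0x4 ⊕ 0xC = 0x8.
Blocks that differ from the original plaintext: P1, P2.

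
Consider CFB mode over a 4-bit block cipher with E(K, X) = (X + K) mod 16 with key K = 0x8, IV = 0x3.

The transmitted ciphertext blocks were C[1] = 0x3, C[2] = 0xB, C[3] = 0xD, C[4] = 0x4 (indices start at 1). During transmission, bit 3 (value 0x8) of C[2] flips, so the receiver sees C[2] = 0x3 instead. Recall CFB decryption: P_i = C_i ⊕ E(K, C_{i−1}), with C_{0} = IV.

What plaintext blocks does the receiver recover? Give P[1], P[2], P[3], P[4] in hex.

P[1] = 0x8, P[2] = 0x8, P[3] = 0x6, P[4] = 0x1

Only C[2] changed, to 0x3. In CFB, a change in C_i flips the same bit in P_i and garbles P_{i+1}. Decrypting the received ciphertext:
P[1]: E(K, 0x3) = 0xB; 0x3 ⊕ 0xB = 0x8.
P[2]: E(K, 0x3) = 0xB; 0x3 ⊕ 0xB = 0x8.
P[3]: E(K, 0x3) = 0xB; 0xD ⊕ 0xB = 0x6.
P[4]: E(K, 0xD) = 0x5; 0x4 ⊕ 0x5 = 0x1.
Blocks that differ from the original plaintext: P[2], P[3].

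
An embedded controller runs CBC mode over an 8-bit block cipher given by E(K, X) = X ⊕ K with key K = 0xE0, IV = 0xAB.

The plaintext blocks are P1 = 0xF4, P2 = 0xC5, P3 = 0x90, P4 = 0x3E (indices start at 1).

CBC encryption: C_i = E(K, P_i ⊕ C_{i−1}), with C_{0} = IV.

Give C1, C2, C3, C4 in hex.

C1 = 0xBF, C2 = 0x9A, C3 = 0xEA, C4 = 0x34

C1: P1 ⊕ 0xAB = 0x5F; E(K, 0x5F) = 0xBF.
C2: P2 ⊕ 0xBF = 0x7A; E(K, 0x7A) = 0x9A.
C3: P3 ⊕ 0x9A = 0x0A; E(K, 0x0A) = 0xEA.
C4: P4 ⊕ 0xEA = 0xD4; E(K, 0xD4) = 0x34.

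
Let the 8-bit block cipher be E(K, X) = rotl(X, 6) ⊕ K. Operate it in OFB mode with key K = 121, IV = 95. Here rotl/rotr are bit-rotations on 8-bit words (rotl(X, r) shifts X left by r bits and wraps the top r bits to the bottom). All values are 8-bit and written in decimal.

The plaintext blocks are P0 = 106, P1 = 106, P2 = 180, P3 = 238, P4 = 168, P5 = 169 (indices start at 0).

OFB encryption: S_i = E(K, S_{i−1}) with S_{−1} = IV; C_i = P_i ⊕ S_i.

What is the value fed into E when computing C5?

C0: S = E(K, 95) = 174; 106 ⊕ 174 = 196.
C1: S = E(K, 174) = 210; 106 ⊕ 210 = 184.
C2: S = E(K, 210) = 205; 180 ⊕ 205 = 121.
C3: S = E(K, 205) = 10; 238 ⊕ 10 = 228.
C4: S = E(K, 10) = 251; 168 ⊕ 251 = 83.
C5: S = E(K, 251) = 135; 169 ⊕ 135 = 46.
So the input to E for block 5 is 251.

251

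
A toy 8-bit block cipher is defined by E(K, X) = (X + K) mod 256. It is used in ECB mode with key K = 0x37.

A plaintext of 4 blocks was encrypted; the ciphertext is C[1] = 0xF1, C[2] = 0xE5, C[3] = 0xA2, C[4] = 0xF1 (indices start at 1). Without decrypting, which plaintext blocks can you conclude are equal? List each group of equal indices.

ECB encrypts each block independently with the same key, so equal ciphertext blocks imply equal plaintext blocks.
C[1] = C[4] = 0xF1, so P[1] = P[4].

P[1] = P[4]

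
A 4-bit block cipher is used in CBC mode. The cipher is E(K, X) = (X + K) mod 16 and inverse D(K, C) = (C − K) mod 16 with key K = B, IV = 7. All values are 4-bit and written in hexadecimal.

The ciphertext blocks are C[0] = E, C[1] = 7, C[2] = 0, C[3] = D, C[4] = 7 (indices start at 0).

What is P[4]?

CBC decryption: P_i = D(K, C_i) ⊕ C_{i−1}, with C_{−1} = IV.
P[4]: D(K, 7) = C; C ⊕ D = 1.

P[4] = 1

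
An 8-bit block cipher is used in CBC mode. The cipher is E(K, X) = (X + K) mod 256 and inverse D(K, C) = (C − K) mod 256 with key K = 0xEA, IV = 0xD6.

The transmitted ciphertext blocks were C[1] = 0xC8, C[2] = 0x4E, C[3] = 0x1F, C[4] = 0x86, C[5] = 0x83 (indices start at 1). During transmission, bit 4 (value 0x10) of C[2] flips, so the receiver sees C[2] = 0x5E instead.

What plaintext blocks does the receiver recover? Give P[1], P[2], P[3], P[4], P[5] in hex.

P[1] = 0x08, P[2] = 0xBC, P[3] = 0x6B, P[4] = 0x83, P[5] = 0x1F

CBC decryption: P_i = D(K, C_i) ⊕ C_{i−1}, with C_{0} = IV.
Only C[2] changed, to 0x5E. In CBC, a change in C_i garbles P_i and flips the same bit in P_{i+1}. Decrypting the received ciphertext:
P[1]: D(K, 0xC8) = 0xDE; 0xDE ⊕ 0xD6 = 0x08.
P[2]: D(K, 0x5E) = 0x74; 0x74 ⊕ 0xC8 = 0xBC.
P[3]: D(K, 0x1F) = 0x35; 0x35 ⊕ 0x5E = 0x6B.
P[4]: D(K, 0x86) = 0x9C; 0x9C ⊕ 0x1F = 0x83.
P[5]: D(K, 0x83) = 0x99; 0x99 ⊕ 0x86 = 0x1F.
Blocks that differ from the original plaintext: P[2], P[3].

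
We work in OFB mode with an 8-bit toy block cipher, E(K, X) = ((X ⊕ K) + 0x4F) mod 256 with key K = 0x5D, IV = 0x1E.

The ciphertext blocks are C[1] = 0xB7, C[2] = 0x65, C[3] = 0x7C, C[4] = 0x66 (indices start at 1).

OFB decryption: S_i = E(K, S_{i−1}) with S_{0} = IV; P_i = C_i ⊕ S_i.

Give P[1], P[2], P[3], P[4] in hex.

P[1]: S = E(K, 0x1E) = 0x92; 0xB7 ⊕ 0x92 = 0x25.
P[2]: S = E(K, 0x92) = 0x1E; 0x65 ⊕ 0x1E = 0x7B.
P[3]: S = E(K, 0x1E) = 0x92; 0x7C ⊕ 0x92 = 0xEE.
P[4]: S = E(K, 0x92) = 0x1E; 0x66 ⊕ 0x1E = 0x78.

P[1] = 0x25, P[2] = 0x7B, P[3] = 0xEE, P[4] = 0x78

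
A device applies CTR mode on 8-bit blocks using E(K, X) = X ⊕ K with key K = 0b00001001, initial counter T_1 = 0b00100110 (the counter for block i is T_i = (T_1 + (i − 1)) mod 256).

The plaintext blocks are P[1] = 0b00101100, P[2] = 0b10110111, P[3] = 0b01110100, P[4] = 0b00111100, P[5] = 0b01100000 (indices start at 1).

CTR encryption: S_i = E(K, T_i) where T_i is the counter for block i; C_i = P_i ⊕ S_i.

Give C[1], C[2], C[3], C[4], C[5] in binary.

C[1]: T = 0b00100110, S = E(K, T) = 0b00101111; 0b00101100 ⊕ 0b00101111 = 0b00000011.
C[2]: T = 0b00100111, S = E(K, T) = 0b00101110; 0b10110111 ⊕ 0b00101110 = 0b10011001.
C[3]: T = 0b00101000, S = E(K, T) = 0b00100001; 0b01110100 ⊕ 0b00100001 = 0b01010101.
C[4]: T = 0b00101001, S = E(K, T) = 0b00100000; 0b00111100 ⊕ 0b00100000 = 0b00011100.
C[5]: T = 0b00101010, S = E(K, T) = 0b00100011; 0b01100000 ⊕ 0b00100011 = 0b01000011.

C[1] = 0b00000011, C[2] = 0b10011001, C[3] = 0b01010101, C[4] = 0b00011100, C[5] = 0b01000011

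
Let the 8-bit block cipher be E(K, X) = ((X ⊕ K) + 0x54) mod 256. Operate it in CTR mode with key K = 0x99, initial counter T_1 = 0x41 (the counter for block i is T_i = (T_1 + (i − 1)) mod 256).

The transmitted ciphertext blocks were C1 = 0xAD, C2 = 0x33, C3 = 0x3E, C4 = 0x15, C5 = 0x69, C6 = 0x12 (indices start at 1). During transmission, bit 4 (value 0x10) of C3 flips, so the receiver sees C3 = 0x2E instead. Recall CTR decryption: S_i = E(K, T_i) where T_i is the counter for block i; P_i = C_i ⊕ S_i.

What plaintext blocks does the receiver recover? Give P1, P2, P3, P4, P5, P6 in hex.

Only C3 changed, to 0x2E. In CTR, a change in C_i flips the same bit in P_i only; the keystream is unaffected. Decrypting the received ciphertext:
P1: T = 0x41, S = E(K, T) = 0x2C; 0xAD ⊕ 0x2C = 0x81.
P2: T = 0x42, S = E(K, T) = 0x2F; 0x33 ⊕ 0x2F = 0x1C.
P3: T = 0x43, S = E(K, T) = 0x2E; 0x2E ⊕ 0x2E = 0x00.
P4: T = 0x44, S = E(K, T) = 0x31; 0x15 ⊕ 0x31 = 0x24.
P5: T = 0x45, S = E(K, T) = 0x30; 0x69 ⊕ 0x30 = 0x59.
P6: T = 0x46, S = E(K, T) = 0x33; 0x12 ⊕ 0x33 = 0x21.
Blocks that differ from the original plaintext: P3.

P1 = 0x81, P2 = 0x1C, P3 = 0x00, P4 = 0x24, P5 = 0x59, P6 = 0x21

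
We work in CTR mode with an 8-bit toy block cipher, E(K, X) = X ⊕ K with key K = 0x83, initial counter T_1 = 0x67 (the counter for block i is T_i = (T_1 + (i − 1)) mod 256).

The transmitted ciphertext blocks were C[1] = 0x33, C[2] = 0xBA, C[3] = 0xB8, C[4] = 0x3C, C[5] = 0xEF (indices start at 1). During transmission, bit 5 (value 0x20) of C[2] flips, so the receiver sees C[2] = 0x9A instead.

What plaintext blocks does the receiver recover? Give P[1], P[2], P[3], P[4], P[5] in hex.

CTR decryption: S_i = E(K, T_i) where T_i is the counter for block i; P_i = C_i ⊕ S_i.
Only C[2] changed, to 0x9A. In CTR, a change in C_i flips the same bit in P_i only; the keystream is unaffected. Decrypting the received ciphertext:
P[1]: T = 0x67, S = E(K, T) = 0xE4; 0x33 ⊕ 0xE4 = 0xD7.
P[2]: T = 0x68, S = E(K, T) = 0xEB; 0x9A ⊕ 0xEB = 0x71.
P[3]: T = 0x69, S = E(K, T) = 0xEA; 0xB8 ⊕ 0xEA = 0x52.
P[4]: T = 0x6A, S = E(K, T) = 0xE9; 0x3C ⊕ 0xE9 = 0xD5.
P[5]: T = 0x6B, S = E(K, T) = 0xE8; 0xEF ⊕ 0xE8 = 0x07.
Blocks that differ from the original plaintext: P[2].

P[1] = 0xD7, P[2] = 0x71, P[3] = 0x52, P[4] = 0xD5, P[5] = 0x07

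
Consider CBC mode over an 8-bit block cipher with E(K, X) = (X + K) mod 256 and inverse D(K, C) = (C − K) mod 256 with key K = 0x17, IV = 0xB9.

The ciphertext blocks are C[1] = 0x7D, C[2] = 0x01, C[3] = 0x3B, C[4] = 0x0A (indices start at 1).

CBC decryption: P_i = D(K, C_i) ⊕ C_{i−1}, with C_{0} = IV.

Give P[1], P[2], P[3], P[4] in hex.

P[1] = 0xDF, P[2] = 0x97, P[3] = 0x25, P[4] = 0xC8

P[1]: D(K, 0x7D) = 0x66; 0x66 ⊕ 0xB9 = 0xDF.
P[2]: D(K, 0x01) = 0xEA; 0xEA ⊕ 0x7D = 0x97.
P[3]: D(K, 0x3B) = 0x24; 0x24 ⊕ 0x01 = 0x25.
P[4]: D(K, 0x0A) = 0xF3; 0xF3 ⊕ 0x3B = 0xC8.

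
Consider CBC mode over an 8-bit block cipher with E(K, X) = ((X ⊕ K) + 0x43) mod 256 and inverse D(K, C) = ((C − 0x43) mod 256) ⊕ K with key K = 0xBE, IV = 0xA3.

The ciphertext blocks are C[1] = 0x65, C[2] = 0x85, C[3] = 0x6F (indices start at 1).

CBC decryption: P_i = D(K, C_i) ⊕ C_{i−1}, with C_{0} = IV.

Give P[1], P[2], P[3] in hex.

P[1]: D(K, 0x65) = 0x9C; 0x9C ⊕ 0xA3 = 0x3F.
P[2]: D(K, 0x85) = 0xFC; 0xFC ⊕ 0x65 = 0x99.
P[3]: D(K, 0x6F) = 0x92; 0x92 ⊕ 0x85 = 0x17.

P[1] = 0x3F, P[2] = 0x99, P[3] = 0x17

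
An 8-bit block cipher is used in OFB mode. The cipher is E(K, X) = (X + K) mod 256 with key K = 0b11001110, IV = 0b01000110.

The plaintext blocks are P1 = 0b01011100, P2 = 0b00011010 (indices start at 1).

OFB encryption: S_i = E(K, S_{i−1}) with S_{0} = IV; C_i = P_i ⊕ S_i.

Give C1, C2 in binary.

C1: S = E(K, 0b01000110) = 0b00010100; 0b01011100 ⊕ 0b00010100 = 0b01001000.
C2: S = E(K, 0b00010100) = 0b11100010; 0b00011010 ⊕ 0b11100010 = 0b11111000.

C1 = 0b01001000, C2 = 0b11111000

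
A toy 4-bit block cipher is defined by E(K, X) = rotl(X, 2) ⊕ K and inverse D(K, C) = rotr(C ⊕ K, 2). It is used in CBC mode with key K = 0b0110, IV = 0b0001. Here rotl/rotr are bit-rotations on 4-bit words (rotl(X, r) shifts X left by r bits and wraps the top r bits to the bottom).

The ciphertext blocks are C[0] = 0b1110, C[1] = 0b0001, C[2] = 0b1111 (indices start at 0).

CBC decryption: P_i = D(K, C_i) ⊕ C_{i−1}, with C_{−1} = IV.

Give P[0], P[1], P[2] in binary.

P[0]: D(K, 0b1110) = 0b0010; 0b0010 ⊕ 0b0001 = 0b0011.
P[1]: D(K, 0b0001) = 0b1101; 0b1101 ⊕ 0b1110 = 0b0011.
P[2]: D(K, 0b1111) = 0b0110; 0b0110 ⊕ 0b0001 = 0b0111.

P[0] = 0b0011, P[1] = 0b0011, P[2] = 0b0111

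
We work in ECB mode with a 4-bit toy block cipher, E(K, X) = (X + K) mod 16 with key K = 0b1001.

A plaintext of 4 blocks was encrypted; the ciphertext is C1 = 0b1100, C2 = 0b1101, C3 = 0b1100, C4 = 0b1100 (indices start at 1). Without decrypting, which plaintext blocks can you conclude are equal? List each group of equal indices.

P1 = P3 = P4

ECB encrypts each block independently with the same key, so equal ciphertext blocks imply equal plaintext blocks.
C1 = C3 = C4 = 0b1100, so P1 = P3 = P4.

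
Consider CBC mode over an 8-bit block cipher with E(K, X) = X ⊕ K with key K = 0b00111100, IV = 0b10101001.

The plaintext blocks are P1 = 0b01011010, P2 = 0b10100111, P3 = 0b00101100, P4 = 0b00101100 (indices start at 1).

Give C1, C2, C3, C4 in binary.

C1 = 0b11001111, C2 = 0b01010100, C3 = 0b01000100, C4 = 0b01010100

CBC encryption: C_i = E(K, P_i ⊕ C_{i−1}), with C_{0} = IV.
C1: P1 ⊕ 0b10101001 = 0b11110011; E(K, 0b11110011) = 0b11001111.
C2: P2 ⊕ 0b11001111 = 0b01101000; E(K, 0b01101000) = 0b01010100.
C3: P3 ⊕ 0b01010100 = 0b01111000; E(K, 0b01111000) = 0b01000100.
C4: P4 ⊕ 0b01000100 = 0b01101000; E(K, 0b01101000) = 0b01010100.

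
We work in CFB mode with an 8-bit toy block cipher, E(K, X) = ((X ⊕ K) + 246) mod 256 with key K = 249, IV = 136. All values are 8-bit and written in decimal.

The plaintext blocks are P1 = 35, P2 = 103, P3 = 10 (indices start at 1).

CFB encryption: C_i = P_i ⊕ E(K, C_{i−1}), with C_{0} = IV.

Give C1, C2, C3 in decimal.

C1: E(K, 136) = 103; 35 ⊕ 103 = 68.
C2: E(K, 68) = 179; 103 ⊕ 179 = 212.
C3: E(K, 212) = 35; 10 ⊕ 35 = 41.

C1 = 68, C2 = 212, C3 = 41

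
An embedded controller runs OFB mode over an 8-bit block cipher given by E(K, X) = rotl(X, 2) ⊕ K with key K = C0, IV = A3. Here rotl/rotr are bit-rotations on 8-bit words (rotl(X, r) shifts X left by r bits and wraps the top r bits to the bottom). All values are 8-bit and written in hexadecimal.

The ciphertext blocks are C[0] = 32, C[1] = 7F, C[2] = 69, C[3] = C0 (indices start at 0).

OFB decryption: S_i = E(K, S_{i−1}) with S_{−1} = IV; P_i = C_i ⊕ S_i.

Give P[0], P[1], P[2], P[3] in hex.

P[0]: S = E(K, A3) = 4E; 32 ⊕ 4E = 7C.
P[1]: S = E(K, 4E) = F9; 7F ⊕ F9 = 86.
P[2]: S = E(K, F9) = 27; 69 ⊕ 27 = 4E.
P[3]: S = E(K, 27) = 5C; C0 ⊕ 5C = 9C.

P[0] = 7C, P[1] = 86, P[2] = 4E, P[3] = 9C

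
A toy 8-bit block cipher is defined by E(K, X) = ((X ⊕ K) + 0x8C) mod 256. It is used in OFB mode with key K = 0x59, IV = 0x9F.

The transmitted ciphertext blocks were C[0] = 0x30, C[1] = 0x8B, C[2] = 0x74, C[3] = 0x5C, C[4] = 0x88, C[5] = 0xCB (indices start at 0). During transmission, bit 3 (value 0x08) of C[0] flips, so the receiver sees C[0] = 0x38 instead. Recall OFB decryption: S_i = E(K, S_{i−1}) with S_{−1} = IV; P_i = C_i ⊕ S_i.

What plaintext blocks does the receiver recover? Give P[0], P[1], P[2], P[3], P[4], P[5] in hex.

P[0] = 0x6A, P[1] = 0x1C, P[2] = 0x2E, P[3] = 0xD3, P[4] = 0xEA, P[5] = 0x0C

Only C[0] changed, to 0x38. In OFB, a change in C_i flips the same bit in P_i only; the keystream is unaffected. Decrypting the received ciphertext:
P[0]: S = E(K, 0x9F) = 0x52; 0x38 ⊕ 0x52 = 0x6A.
P[1]: S = E(K, 0x52) = 0x97; 0x8B ⊕ 0x97 = 0x1C.
P[2]: S = E(K, 0x97) = 0x5A; 0x74 ⊕ 0x5A = 0x2E.
P[3]: S = E(K, 0x5A) = 0x8F; 0x5C ⊕ 0x8F = 0xD3.
P[4]: S = E(K, 0x8F) = 0x62; 0x88 ⊕ 0x62 = 0xEA.
P[5]: S = E(K, 0x62) = 0xC7; 0xCB ⊕ 0xC7 = 0x0C.
Blocks that differ from the original plaintext: P[0].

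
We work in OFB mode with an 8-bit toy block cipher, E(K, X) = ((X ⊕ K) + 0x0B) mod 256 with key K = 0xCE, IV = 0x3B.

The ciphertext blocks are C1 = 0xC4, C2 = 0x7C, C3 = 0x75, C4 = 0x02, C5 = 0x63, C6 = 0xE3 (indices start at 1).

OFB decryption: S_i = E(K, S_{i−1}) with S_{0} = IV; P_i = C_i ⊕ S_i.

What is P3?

P3 = 0x57

P1: S = E(K, 0x3B) = 0x00; 0xC4 ⊕ 0x00 = 0xC4.
P2: S = E(K, 0x00) = 0xD9; 0x7C ⊕ 0xD9 = 0xA5.
P3: S = E(K, 0xD9) = 0x22; 0x75 ⊕ 0x22 = 0x57.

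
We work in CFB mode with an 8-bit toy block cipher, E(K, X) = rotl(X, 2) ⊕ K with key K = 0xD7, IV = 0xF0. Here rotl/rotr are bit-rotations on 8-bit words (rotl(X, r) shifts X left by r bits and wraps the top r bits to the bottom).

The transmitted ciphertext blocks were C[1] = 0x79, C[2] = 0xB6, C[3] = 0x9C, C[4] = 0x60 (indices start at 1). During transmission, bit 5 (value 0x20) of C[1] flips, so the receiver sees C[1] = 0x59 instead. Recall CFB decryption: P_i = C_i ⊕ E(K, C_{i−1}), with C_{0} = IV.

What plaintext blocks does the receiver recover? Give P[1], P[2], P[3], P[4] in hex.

Only C[1] changed, to 0x59. In CFB, a change in C_i flips the same bit in P_i and garbles P_{i+1}. Decrypting the received ciphertext:
P[1]: E(K, 0xF0) = 0x14; 0x59 ⊕ 0x14 = 0x4D.
P[2]: E(K, 0x59) = 0xB2; 0xB6 ⊕ 0xB2 = 0x04.
P[3]: E(K, 0xB6) = 0x0D; 0x9C ⊕ 0x0D = 0x91.
P[4]: E(K, 0x9C) = 0xA5; 0x60 ⊕ 0xA5 = 0xC5.
Blocks that differ from the original plaintext: P[1], P[2].

P[1] = 0x4D, P[2] = 0x04, P[3] = 0x91, P[4] = 0xC5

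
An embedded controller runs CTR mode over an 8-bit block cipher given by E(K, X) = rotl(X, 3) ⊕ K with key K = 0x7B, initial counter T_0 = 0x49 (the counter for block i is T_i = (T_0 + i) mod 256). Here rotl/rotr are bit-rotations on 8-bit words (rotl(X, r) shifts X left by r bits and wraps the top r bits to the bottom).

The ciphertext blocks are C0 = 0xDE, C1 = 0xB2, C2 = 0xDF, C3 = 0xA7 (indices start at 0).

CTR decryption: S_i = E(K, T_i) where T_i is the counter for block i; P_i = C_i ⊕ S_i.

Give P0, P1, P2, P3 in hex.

P0: T = 0x49, S = E(K, T) = 0x31; 0xDE ⊕ 0x31 = 0xEF.
P1: T = 0x4A, S = E(K, T) = 0x29; 0xB2 ⊕ 0x29 = 0x9B.
P2: T = 0x4B, S = E(K, T) = 0x21; 0xDF ⊕ 0x21 = 0xFE.
P3: T = 0x4C, S = E(K, T) = 0x19; 0xA7 ⊕ 0x19 = 0xBE.

P0 = 0xEF, P1 = 0x9B, P2 = 0xFE, P3 = 0xBE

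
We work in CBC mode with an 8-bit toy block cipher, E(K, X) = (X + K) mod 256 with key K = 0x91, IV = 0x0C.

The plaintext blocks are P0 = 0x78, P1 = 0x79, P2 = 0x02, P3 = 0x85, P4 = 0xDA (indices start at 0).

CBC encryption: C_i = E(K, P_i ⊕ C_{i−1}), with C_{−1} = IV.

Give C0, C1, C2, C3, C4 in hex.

C0: P0 ⊕ 0x0C = 0x74; E(K, 0x74) = 0x05.
C1: P1 ⊕ 0x05 = 0x7C; E(K, 0x7C) = 0x0D.
C2: P2 ⊕ 0x0D = 0x0F; E(K, 0x0F) = 0xA0.
C3: P3 ⊕ 0xA0 = 0x25; E(K, 0x25) = 0xB6.
C4: P4 ⊕ 0xB6 = 0x6C; E(K, 0x6C) = 0xFD.

C0 = 0x05, C1 = 0x0D, C2 = 0xA0, C3 = 0xB6, C4 = 0xFD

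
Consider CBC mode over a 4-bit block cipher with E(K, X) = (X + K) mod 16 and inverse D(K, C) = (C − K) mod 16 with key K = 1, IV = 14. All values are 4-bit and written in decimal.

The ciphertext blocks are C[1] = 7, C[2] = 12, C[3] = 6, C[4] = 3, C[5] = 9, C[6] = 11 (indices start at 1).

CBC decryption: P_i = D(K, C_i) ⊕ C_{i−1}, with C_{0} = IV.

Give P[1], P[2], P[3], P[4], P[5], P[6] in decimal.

P[1] = 8, P[2] = 12, P[3] = 9, P[4] = 4, P[5] = 11, P[6] = 3

P[1]: D(K, 7) = 6; 6 ⊕ 14 = 8.
P[2]: D(K, 12) = 11; 11 ⊕ 7 = 12.
P[3]: D(K, 6) = 5; 5 ⊕ 12 = 9.
P[4]: D(K, 3) = 2; 2 ⊕ 6 = 4.
P[5]: D(K, 9) = 8; 8 ⊕ 3 = 11.
P[6]: D(K, 11) = 10; 10 ⊕ 9 = 3.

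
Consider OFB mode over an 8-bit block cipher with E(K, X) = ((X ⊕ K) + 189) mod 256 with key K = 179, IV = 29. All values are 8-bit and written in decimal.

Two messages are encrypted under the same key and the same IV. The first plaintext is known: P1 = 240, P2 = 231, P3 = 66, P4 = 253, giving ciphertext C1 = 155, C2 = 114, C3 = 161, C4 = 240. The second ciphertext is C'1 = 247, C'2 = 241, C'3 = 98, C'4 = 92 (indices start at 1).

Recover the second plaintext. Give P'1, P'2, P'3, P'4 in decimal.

P'1 = 156, P'2 = 100, P'3 = 129, P'4 = 81

In OFB with a reused IV, both messages share the same keystream S_i, so C_i ⊕ C'_i = P_i ⊕ P'_i and thus P'_i = P_i ⊕ C_i ⊕ C'_i.
P'1: 240 ⊕ 155 ⊕ 247 = 156.
P'2: 231 ⊕ 114 ⊕ 241 = 100.
P'3: 66 ⊕ 161 ⊕ 98 = 129.
P'4: 253 ⊕ 240 ⊕ 92 = 81.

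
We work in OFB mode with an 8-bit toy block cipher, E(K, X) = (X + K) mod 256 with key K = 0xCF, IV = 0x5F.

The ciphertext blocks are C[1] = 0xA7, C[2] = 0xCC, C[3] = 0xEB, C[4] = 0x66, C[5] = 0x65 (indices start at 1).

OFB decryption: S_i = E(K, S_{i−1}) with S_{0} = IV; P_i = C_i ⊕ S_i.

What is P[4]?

P[1]: S = E(K, 0x5F) = 0x2E; 0xA7 ⊕ 0x2E = 0x89.
P[2]: S = E(K, 0x2E) = 0xFD; 0xCC ⊕ 0xFD = 0x31.
P[3]: S = E(K, 0xFD) = 0xCC; 0xEB ⊕ 0xCC = 0x27.
P[4]: S = E(K, 0xCC) = 0x9B; 0x66 ⊕ 0x9B = 0xFD.

P[4] = 0xFD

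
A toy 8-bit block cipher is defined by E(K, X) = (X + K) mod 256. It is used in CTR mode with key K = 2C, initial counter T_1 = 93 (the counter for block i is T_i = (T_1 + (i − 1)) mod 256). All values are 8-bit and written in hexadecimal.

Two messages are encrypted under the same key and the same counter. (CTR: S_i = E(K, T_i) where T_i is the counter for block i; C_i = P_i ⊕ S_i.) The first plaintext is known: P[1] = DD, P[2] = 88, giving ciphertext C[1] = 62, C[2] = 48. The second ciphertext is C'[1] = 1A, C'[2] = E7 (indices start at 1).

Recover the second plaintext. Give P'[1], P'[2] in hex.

In CTR with a reused counter, both messages share the same keystream S_i, so C_i ⊕ C'_i = P_i ⊕ P'_i and thus P'_i = P_i ⊕ C_i ⊕ C'_i.
P'[1]: DD ⊕ 62 ⊕ 1A = A5.
P'[2]: 88 ⊕ 48 ⊕ E7 = 27.

P'[1] = A5, P'[2] = 27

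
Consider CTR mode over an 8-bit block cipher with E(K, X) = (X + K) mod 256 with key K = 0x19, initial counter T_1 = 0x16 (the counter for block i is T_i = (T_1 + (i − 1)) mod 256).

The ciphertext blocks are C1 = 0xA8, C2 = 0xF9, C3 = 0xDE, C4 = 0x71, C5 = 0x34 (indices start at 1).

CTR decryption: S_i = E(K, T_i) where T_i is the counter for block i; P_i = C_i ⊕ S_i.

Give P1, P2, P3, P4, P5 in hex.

P1 = 0x87, P2 = 0xC9, P3 = 0xEF, P4 = 0x43, P5 = 0x07

P1: T = 0x16, S = E(K, T) = 0x2F; 0xA8 ⊕ 0x2F = 0x87.
P2: T = 0x17, S = E(K, T) = 0x30; 0xF9 ⊕ 0x30 = 0xC9.
P3: T = 0x18, S = E(K, T) = 0x31; 0xDE ⊕ 0x31 = 0xEF.
P4: T = 0x19, S = E(K, T) = 0x32; 0x71 ⊕ 0x32 = 0x43.
P5: T = 0x1A, S = E(K, T) = 0x33; 0x34 ⊕ 0x33 = 0x07.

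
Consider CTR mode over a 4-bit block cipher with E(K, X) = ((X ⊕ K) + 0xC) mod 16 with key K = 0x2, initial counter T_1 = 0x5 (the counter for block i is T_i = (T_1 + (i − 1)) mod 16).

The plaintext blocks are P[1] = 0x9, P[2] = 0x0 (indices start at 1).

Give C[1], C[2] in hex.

CTR encryption: S_i = E(K, T_i) where T_i is the counter for block i; C_i = P_i ⊕ S_i.
C[1]: T = 0x5, S = E(K, T) = 0x3; 0x9 ⊕ 0x3 = 0xA.
C[2]: T = 0x6, S = E(K, T) = 0x0; 0x0 ⊕ 0x0 = 0x0.

C[1] = 0xA, C[2] = 0x0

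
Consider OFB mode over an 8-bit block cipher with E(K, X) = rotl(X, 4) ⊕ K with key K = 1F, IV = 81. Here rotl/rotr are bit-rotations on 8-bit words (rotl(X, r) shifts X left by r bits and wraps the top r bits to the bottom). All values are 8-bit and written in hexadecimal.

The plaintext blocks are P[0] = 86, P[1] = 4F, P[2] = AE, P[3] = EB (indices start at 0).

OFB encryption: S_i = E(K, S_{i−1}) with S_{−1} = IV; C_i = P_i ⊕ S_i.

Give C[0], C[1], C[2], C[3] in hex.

C[0] = 81, C[1] = 20, C[2] = 47, C[3] = 6A

C[0]: S = E(K, 81) = 07; 86 ⊕ 07 = 81.
C[1]: S = E(K, 07) = 6F; 4F ⊕ 6F = 20.
C[2]: S = E(K, 6F) = E9; AE ⊕ E9 = 47.
C[3]: S = E(K, E9) = 81; EB ⊕ 81 = 6A.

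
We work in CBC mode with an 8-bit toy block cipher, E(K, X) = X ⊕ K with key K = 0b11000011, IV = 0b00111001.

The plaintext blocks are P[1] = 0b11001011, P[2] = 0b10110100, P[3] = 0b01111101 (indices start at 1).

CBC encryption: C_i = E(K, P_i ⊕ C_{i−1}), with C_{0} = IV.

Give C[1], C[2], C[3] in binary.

C[1] = 0b00110001, C[2] = 0b01000110, C[3] = 0b11111000

C[1]: P[1] ⊕ 0b00111001 = 0b11110010; E(K, 0b11110010) = 0b00110001.
C[2]: P[2] ⊕ 0b00110001 = 0b10000101; E(K, 0b10000101) = 0b01000110.
C[3]: P[3] ⊕ 0b01000110 = 0b00111011; E(K, 0b00111011) = 0b11111000.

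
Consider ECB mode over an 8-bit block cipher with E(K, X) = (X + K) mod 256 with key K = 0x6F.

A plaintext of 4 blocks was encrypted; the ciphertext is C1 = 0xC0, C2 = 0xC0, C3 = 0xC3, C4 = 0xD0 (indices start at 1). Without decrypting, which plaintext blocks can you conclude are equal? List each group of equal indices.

P1 = P2

ECB encrypts each block independently with the same key, so equal ciphertext blocks imply equal plaintext blocks.
C1 = C2 = 0xC0, so P1 = P2.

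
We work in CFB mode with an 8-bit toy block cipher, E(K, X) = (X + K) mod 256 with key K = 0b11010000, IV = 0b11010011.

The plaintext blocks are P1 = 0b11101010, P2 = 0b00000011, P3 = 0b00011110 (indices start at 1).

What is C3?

C3 = 0b11110100

CFB encryption: C_i = P_i ⊕ E(K, C_{i−1}), with C_{0} = IV.
C1: E(K, 0b11010011) = 0b10100011; 0b11101010 ⊕ 0b10100011 = 0b01001001.
C2: E(K, 0b01001001) = 0b00011001; 0b00000011 ⊕ 0b00011001 = 0b00011010.
C3: E(K, 0b00011010) = 0b11101010; 0b00011110 ⊕ 0b11101010 = 0b11110100.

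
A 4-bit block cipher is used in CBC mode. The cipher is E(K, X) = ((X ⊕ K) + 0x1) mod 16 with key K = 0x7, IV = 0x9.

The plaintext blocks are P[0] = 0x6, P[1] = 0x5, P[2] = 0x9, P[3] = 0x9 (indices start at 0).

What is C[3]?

C[3] = 0xE

CBC encryption: C_i = E(K, P_i ⊕ C_{i−1}), with C_{−1} = IV.
C[0]: P[0] ⊕ 0x9 = 0xF; E(K, 0xF) = 0x9.
C[1]: P[1] ⊕ 0x9 = 0xC; E(K, 0xC) = 0xC.
C[2]: P[2] ⊕ 0xC = 0x5; E(K, 0x5) = 0x3.
C[3]: P[3] ⊕ 0x3 = 0xA; E(K, 0xA) = 0xE.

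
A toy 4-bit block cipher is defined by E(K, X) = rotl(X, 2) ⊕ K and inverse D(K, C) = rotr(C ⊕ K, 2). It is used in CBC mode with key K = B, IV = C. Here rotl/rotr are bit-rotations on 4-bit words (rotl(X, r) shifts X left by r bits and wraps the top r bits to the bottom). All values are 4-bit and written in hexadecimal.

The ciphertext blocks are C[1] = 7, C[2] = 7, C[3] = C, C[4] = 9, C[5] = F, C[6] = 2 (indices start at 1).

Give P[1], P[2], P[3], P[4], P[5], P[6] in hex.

P[1] = F, P[2] = 4, P[3] = A, P[4] = 4, P[5] = 8, P[6] = 9

CBC decryption: P_i = D(K, C_i) ⊕ C_{i−1}, with C_{0} = IV.
P[1]: D(K, 7) = 3; 3 ⊕ C = F.
P[2]: D(K, 7) = 3; 3 ⊕ 7 = 4.
P[3]: D(K, C) = D; D ⊕ 7 = A.
P[4]: D(K, 9) = 8; 8 ⊕ C = 4.
P[5]: D(K, F) = 1; 1 ⊕ 9 = 8.
P[6]: D(K, 2) = 6; 6 ⊕ F = 9.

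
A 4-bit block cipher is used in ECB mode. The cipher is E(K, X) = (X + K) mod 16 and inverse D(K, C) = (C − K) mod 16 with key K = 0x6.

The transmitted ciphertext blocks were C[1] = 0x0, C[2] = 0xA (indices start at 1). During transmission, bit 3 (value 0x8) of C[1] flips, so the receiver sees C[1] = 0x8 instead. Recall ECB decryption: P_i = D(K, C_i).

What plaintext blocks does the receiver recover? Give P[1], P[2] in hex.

Only C[1] changed, to 0x8. In ECB, a change in C_i affects only P_i. Decrypting the received ciphertext:
P[1]: D(K, 0x8) = 0x2.
P[2]: D(K, 0xA) = 0x4.
Blocks that differ from the original plaintext: P[1].

P[1] = 0x2, P[2] = 0x4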